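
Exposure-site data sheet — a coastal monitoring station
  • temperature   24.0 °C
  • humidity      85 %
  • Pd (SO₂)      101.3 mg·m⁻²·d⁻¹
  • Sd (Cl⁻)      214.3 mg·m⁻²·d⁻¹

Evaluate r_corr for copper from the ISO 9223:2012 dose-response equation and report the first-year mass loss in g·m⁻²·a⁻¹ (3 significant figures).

copper: temperature factor f = -0.080·(14.0) = -1.1200
  sulphur-dioxide contribution → 0.8656 μm/a
  chloride contribution → 3.018 μm/a
  total first-year rate 3.884 μm/a
Convert to mass loss: 3.884 μm/a × 8.96 g/cm³ = 34.8 g·m⁻²·a⁻¹

r_corr = 34.8 g·m⁻²·a⁻¹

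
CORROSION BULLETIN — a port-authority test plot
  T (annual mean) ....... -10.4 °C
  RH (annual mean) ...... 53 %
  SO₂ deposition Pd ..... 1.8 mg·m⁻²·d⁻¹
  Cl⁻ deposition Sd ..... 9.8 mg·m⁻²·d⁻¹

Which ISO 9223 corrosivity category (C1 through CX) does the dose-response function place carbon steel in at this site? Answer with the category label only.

carbon steel: temperature factor f = +0.150·(-20.4) = -3.0600
  Pd branch = 1.77·Pd^0.52·e^(0.02·RH+f) = 0.3252 μm/a
  Cl⁻ term: 0.102·9.8^0.62·exp(0.033·53+0.04·-10.4) = 1.592
  sum: 0.3252 + 1.592 → r_corr = 1.918 μm/a
1.92 μm/a falls in (1.3, 25] for carbon steel → category C2

C2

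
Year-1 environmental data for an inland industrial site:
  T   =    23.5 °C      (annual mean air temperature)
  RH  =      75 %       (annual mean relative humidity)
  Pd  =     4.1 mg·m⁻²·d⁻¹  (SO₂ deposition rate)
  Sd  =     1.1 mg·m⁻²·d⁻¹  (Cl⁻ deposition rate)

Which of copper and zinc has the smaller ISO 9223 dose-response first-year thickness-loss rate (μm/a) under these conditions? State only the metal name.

zinc

copper: f(T) = -0.080·(T−10) [T>10 °C] = -1.0800
  sulphur-dioxide contribution → 0.2169 μm/a
  chloride contribution → 0.495 μm/a
  ⇒ r_corr(copper) = 0.7119 μm/a
zinc: f(T) = -0.071·(T−10) [T>10 °C] = -0.9585
  sulphur-dioxide contribution → 0.2899 μm/a
  chloride contribution → 0.2481 μm/a
  total first-year rate 0.5381 μm/a
Ordering by μm/a: copper (0.712) > zinc (0.538)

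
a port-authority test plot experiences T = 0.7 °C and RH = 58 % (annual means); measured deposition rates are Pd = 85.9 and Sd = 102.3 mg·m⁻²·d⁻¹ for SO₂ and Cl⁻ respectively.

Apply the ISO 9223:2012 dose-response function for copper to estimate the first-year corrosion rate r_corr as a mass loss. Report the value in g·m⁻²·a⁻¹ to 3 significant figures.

copper: temperature factor f = +0.126·(-9.3) = -1.1718
  sulphur-dioxide contribution → 0.1601 μm/a
  chloride contribution → 0.2986 μm/a
  total first-year rate 0.4587 μm/a
Convert to mass loss: 0.4587 μm/a × 8.96 g/cm³ = 4.11 g·m⁻²·a⁻¹

r_corr = 4.11 g·m⁻²·a⁻¹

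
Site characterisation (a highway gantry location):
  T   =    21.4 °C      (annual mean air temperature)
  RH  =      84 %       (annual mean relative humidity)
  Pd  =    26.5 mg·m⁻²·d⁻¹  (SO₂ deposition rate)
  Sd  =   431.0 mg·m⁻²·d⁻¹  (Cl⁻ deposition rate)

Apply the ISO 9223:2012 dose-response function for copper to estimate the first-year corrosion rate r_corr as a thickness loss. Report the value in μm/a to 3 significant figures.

copper: temperature factor f = -0.080·(11.4) = -0.9120
  SO₂ term: 0.0053·26.5^0.26·exp(0.059·84-0.9120) = 0.7089
  Cl⁻ term: 0.01025·431.0^0.27·exp(0.036·84+0.049·21.4) = 3.096
  sum: 0.7089 + 3.096 → r_corr = 3.805 μm/a

r_corr = 3.80 μm/a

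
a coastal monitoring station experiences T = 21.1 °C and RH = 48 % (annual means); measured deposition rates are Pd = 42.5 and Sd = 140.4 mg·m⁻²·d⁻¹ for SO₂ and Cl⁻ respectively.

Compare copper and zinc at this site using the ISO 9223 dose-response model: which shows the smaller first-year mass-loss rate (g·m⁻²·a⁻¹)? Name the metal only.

copper: f(T) = -0.080·(T−10) [T>10 °C] = -0.8880
  Pd branch = 0.0053·Pd^0.26·e^(0.059·RH+f) = 0.09816 μm/a
  Cl⁻ term: 0.01025·140.4^0.27·exp(0.036·48+0.049·21.1) = 0.6166
  r_corr = 0.09816 + 0.6166 = 0.7147 μm/a
  mass loss = 0.7147 μm/a × 8.96 g/cm³ = 6.404 g·m⁻²·a⁻¹
zinc: T>10 °C ⇒ hinge -0.071·(21.1−10) = -0.7881
  SO₂ term: 0.0129·42.5^0.44·exp(0.046·48-0.7881) = 0.2778
  Sd branch = 0.0175·Sd^0.57·e^(0.008·RH+0.085·T) = 2.587 μm/a
  r_corr = 0.2778 + 2.587 = 2.864 μm/a
  mass loss = 2.864 μm/a × 7.14 g/cm³ = 20.45 g·m⁻²·a⁻¹
Ordering by g·m⁻²·a⁻¹: zinc (20.5) > copper (6.4)

copper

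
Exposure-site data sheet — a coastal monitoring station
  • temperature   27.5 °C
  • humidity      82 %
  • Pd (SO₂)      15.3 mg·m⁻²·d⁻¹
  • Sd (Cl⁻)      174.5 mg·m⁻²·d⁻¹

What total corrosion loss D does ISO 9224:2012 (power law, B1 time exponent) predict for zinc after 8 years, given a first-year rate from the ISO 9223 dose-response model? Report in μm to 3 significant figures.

zinc: T>10 °C ⇒ hinge -0.071·(27.5−10) = -1.2425
  SO₂ term: 0.0129·15.3^0.44·exp(0.046·82-1.2425) = 0.5375
  Sd branch = 0.0175·Sd^0.57·e^(0.008·RH+0.085·T) = 6.621 μm/a
  r_corr = 0.5375 + 6.621 = 7.159 μm/a
Long-term exponent b (ISO 9224 Table 2, B1) = 0.813
  D(8) = 7.159 × 8^0.813 = 7.159 × 5.423 = 38.82 μm

D(8) = 38.8 μm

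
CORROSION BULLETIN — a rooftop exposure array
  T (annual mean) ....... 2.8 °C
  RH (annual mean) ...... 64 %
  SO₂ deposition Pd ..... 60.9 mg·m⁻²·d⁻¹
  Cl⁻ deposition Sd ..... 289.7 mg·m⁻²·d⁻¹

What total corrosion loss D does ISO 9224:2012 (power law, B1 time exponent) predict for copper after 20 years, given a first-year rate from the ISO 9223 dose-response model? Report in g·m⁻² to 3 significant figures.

copper: T≤10 °C ⇒ hinge +0.126·(2.8−10) = -0.9072
  SO₂ term: 0.0053·60.9^0.26·exp(0.059·64-0.9072) = 0.2718
  Sd branch = 0.01025·Sd^0.27·e^(0.036·RH+0.049·T) = 0.5441 μm/a
  r_corr = 0.2718 + 0.5441 = 0.8158 μm/a
Power-law: D(20) = r_corr · 20^0.667
  D(20) = 0.8158 × 20^0.667 = 0.8158 × 7.375 = 6.017 μm
  Mass loss = 6.017 μm × 8.96 g/cm³ = 53.91 g·m⁻²

D(20) = 53.9 g·m⁻²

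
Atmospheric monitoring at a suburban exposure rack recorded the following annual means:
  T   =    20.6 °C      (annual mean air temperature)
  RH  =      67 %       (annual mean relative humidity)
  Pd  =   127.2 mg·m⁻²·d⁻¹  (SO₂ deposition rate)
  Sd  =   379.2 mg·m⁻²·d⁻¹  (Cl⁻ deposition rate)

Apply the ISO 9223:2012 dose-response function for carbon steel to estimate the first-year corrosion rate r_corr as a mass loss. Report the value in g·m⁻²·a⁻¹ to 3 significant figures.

carbon steel: T>10 °C ⇒ hinge -0.054·(20.6−10) = -0.5724
  sulphur-dioxide contribution → 47.39 μm/a
  chloride contribution → 84.25 μm/a
  ⇒ r_corr(carbon steel) = 131.6 μm/a
Convert to mass loss: 131.6 μm/a × 7.85 g/cm³ = 1033 g·m⁻²·a⁻¹

r_corr = 1.03e+03 g·m⁻²·a⁻¹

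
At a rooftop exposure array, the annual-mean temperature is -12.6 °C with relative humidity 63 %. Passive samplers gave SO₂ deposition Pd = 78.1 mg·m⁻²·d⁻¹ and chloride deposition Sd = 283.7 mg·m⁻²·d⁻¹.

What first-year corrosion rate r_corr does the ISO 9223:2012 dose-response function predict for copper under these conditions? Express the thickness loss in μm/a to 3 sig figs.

r_corr = 0.285 μm/a

copper: f(T) = +0.126·(T−10) [T≤10 °C] = -2.8476
  sulphur-dioxide contribution → 0.03926 μm/a
  chloride contribution → 0.2454 μm/a
  total first-year rate 0.2846 μm/a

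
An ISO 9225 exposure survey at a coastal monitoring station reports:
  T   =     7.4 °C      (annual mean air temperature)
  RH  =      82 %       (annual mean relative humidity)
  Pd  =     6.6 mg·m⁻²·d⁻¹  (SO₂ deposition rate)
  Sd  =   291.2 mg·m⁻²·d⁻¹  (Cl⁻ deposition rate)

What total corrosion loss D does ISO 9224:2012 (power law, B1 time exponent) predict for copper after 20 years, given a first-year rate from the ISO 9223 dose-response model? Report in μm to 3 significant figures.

copper: f(T) = +0.126·(T−10) [T≤10 °C] = -0.3276
  sulphur-dioxide contribution → 0.7874 μm/a
  chloride contribution → 1.305 μm/a
  total first-year rate 2.092 μm/a
ISO 9224: D(t) = r_corr · t^b with b = 0.667 (copper, B1)
  D(20) = 2.092 × 20^0.667 = 2.092 × 7.375 = 15.43 μm

D(20) = 15.4 μm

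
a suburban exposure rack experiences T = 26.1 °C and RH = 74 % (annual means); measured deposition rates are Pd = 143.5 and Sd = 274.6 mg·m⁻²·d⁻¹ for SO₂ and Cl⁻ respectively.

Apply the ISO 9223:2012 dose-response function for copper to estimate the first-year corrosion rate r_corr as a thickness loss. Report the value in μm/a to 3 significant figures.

r_corr = 2.83 μm/a

copper: T>10 °C ⇒ hinge -0.080·(26.1−10) = -1.2880
  SO₂ term: 0.0053·143.5^0.26·exp(0.059·74-1.2880) = 0.4186
  Cl⁻ term: 0.01025·274.6^0.27·exp(0.036·74+0.049·26.1) = 2.407
  sum: 0.4186 + 2.407 → r_corr = 2.826 μm/a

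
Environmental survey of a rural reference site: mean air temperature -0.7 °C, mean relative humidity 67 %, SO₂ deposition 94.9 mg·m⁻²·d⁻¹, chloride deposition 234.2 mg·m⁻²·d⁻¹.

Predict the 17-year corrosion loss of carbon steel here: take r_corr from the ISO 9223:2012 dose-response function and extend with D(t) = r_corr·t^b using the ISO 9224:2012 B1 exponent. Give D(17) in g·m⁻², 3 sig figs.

carbon steel: temperature factor f = +0.150·(-10.7) = -1.6050
  sulphur-dioxide contribution → 14.49 μm/a
  chloride contribution → 26.66 μm/a
  ⇒ r_corr(carbon steel) = 41.15 μm/a
Power-law: D(17) = r_corr · 17^0.523
  D(17) = 41.15 × 17^0.523 = 41.15 × 4.401 = 181.1 μm
  Mass loss = 181.1 μm × 7.85 g/cm³ = 1421 g·m⁻²

D(17) = 1.42e+03 g·m⁻²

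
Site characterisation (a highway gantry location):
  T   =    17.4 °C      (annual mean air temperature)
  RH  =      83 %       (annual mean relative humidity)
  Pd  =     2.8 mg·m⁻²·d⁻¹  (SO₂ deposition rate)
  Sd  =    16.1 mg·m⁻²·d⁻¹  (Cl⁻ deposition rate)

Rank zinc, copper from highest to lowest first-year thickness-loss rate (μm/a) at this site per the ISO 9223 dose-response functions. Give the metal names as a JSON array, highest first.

zinc: temperature factor f = -0.071·(7.4) = -0.5254
  SO₂ term: 0.0129·2.8^0.44·exp(0.046·83-0.5254) = 0.5461
  Sd branch = 0.0175·Sd^0.57·e^(0.008·RH+0.085·T) = 0.7271 μm/a
  sum: 0.5461 + 0.7271 → r_corr = 1.273 μm/a
copper: temperature factor f = -0.080·(7.4) = -0.5920
  SO₂ term: 0.0053·2.8^0.26·exp(0.059·83-0.5920) = 0.5131
  Cl⁻ term: 0.01025·16.1^0.27·exp(0.036·83+0.049·17.4) = 1.01
  sum: 0.5131 + 1.01 → r_corr = 1.524 μm/a
Ordering by μm/a: copper (1.52) > zinc (1.27)

["copper", "zinc"]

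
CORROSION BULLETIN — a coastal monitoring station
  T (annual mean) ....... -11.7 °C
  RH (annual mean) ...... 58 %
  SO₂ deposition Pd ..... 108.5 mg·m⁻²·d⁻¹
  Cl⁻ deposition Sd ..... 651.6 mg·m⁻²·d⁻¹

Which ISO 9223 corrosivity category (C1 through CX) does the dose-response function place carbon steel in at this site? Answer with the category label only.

carbon steel: temperature factor f = +0.150·(-21.7) = -3.2550
  SO₂ term: 1.77·108.5^0.52·exp(0.02·58-3.2550) = 2.492
  Sd branch = 0.102·Sd^0.62·e^(0.033·RH+0.04·T) = 24.06 μm/a
  r_corr = 2.492 + 24.06 = 26.55 μm/a
26.5 μm/a falls in (25, 50] for carbon steel → category C3

C3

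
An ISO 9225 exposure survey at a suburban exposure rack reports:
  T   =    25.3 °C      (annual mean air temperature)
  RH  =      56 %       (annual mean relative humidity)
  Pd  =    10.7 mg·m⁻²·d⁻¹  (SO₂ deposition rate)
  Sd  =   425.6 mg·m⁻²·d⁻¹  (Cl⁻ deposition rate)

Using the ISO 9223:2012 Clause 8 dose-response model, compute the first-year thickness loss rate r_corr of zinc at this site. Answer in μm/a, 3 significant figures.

zinc: T>10 °C ⇒ hinge -0.071·(25.3−10) = -1.0863
  Pd branch = 0.0129·Pd^0.44·e^(0.046·RH+f) = 0.1624 μm/a
  Cl⁻ term: 0.0175·425.6^0.57·exp(0.008·56+0.085·25.3) = 7.415
  sum: 0.1624 + 7.415 → r_corr = 7.577 μm/a

r_corr = 7.58 μm/a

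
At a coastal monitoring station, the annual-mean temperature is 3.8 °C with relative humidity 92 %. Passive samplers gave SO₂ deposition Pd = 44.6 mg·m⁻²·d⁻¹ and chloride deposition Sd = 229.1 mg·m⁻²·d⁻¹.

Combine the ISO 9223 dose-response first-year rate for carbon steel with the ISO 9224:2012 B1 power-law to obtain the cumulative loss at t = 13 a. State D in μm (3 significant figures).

D(13) = 396 μm

carbon steel: temperature factor f = +0.150·(-6.2) = -0.9300
  SO₂ term: 1.77·44.6^0.52·exp(0.02·92-0.9300) = 31.68
  Sd branch = 0.102·Sd^0.62·e^(0.033·RH+0.04·T) = 71.84 μm/a
  sum: 31.68 + 71.84 → r_corr = 103.5 μm/a
Power-law: D(13) = r_corr · 13^0.523
  D(13) = 103.5 × 13^0.523 = 103.5 × 3.825 = 395.9 μm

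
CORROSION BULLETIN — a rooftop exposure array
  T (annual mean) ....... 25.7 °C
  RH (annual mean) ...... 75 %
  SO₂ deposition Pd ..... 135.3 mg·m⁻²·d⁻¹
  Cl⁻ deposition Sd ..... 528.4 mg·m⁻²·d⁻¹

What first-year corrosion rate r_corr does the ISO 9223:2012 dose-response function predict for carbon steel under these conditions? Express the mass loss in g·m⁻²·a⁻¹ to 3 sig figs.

r_corr = 1.64e+03 g·m⁻²·a⁻¹

carbon steel: f(T) = -0.054·(T−10) [T>10 °C] = -0.8478
  sulphur-dioxide contribution → 43.6 μm/a
  chloride contribution → 165.3 μm/a
  ⇒ r_corr(carbon steel) = 208.9 μm/a
Convert to mass loss: 208.9 μm/a × 7.85 g/cm³ = 1640 g·m⁻²·a⁻¹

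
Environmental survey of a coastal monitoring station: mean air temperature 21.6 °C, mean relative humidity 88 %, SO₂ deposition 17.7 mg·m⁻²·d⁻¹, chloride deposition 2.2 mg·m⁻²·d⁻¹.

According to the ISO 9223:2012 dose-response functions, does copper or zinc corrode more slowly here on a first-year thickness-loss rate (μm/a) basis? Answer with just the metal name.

zinc

copper: T>10 °C ⇒ hinge -0.080·(21.6−10) = -0.9280
  SO₂ term: 0.0053·17.7^0.26·exp(0.059·88-0.9280) = 0.7954
  Cl⁻ term: 0.01025·2.2^0.27·exp(0.036·88+0.049·21.6) = 0.8683
  r_corr = 0.7954 + 0.8683 = 1.664 μm/a
zinc: f(T) = -0.071·(T−10) [T>10 °C] = -0.8236
  Pd branch = 0.0129·Pd^0.44·e^(0.046·RH+f) = 1.148 μm/a
  Cl⁻ term: 0.0175·2.2^0.57·exp(0.008·88+0.085·21.6) = 0.3478
  sum: 1.148 + 0.3478 → r_corr = 1.496 μm/a
Ordering by μm/a: copper (1.66) > zinc (1.5)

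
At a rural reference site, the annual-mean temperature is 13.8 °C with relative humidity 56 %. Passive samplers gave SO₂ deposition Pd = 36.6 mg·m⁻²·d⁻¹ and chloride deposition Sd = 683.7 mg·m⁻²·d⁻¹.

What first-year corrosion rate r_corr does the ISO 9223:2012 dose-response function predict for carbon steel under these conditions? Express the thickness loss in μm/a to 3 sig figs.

carbon steel: f(T) = -0.054·(T−10) [T>10 °C] = -0.2052
  SO₂ term: 1.77·36.6^0.52·exp(0.02·56-0.2052) = 28.73
  Sd branch = 0.102·Sd^0.62·e^(0.033·RH+0.04·T) = 64.35 μm/a
  sum: 28.73 + 64.35 → r_corr = 93.07 μm/a

r_corr = 93.1 μm/a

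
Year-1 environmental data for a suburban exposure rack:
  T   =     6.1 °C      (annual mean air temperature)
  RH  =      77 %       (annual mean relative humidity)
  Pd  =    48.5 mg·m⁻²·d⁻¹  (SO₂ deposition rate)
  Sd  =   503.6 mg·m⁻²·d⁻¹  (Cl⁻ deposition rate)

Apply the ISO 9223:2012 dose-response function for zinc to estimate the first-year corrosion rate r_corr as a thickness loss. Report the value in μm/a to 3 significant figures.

r_corr = 4.01 μm/a

zinc: f(T) = +0.038·(T−10) [T≤10 °C] = -0.1482
  Pd branch = 0.0129·Pd^0.44·e^(0.046·RH+f) = 2.119 μm/a
  Cl⁻ term: 0.0175·503.6^0.57·exp(0.008·77+0.085·6.1) = 1.888
  sum: 2.119 + 1.888 → r_corr = 4.007 μm/a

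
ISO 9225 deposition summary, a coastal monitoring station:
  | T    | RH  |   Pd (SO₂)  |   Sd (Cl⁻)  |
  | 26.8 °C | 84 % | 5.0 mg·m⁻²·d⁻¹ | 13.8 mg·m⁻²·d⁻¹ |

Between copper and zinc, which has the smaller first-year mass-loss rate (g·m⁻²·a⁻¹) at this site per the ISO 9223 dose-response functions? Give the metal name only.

copper: temperature factor f = -0.080·(16.8) = -1.3440
  Pd branch = 0.0053·Pd^0.26·e^(0.059·RH+f) = 0.2983 μm/a
  Cl⁻ term: 0.01025·13.8^0.27·exp(0.036·84+0.049·26.8) = 1.593
  sum: 0.2983 + 1.593 → r_corr = 1.891 μm/a
  mass loss = 1.891 μm/a × 8.96 g/cm³ = 16.94 g·m⁻²·a⁻¹
zinc: T>10 °C ⇒ hinge -0.071·(26.8−10) = -1.1928
  SO₂ term: 0.0129·5.0^0.44·exp(0.046·84-1.1928) = 0.3786
  Cl⁻ term: 0.0175·13.8^0.57·exp(0.008·84+0.085·26.8) = 1.493
  sum: 0.3786 + 1.493 → r_corr = 1.871 μm/a
  mass loss = 1.871 μm/a × 7.14 g/cm³ = 13.36 g·m⁻²·a⁻¹
Ordering by g·m⁻²·a⁻¹: copper (16.9) > zinc (13.4)

zinc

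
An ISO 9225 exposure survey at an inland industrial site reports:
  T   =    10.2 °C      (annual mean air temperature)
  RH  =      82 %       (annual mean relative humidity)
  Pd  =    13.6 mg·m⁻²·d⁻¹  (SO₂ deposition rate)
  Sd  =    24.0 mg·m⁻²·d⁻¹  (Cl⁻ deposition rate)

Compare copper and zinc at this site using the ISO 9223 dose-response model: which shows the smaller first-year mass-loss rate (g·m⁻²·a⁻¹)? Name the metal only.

copper: f(T) = -0.080·(T−10) [T>10 °C] = -0.0160
  SO₂ term: 0.0053·13.6^0.26·exp(0.059·82-0.0160) = 1.298
  Cl⁻ term: 0.01025·24.0^0.27·exp(0.036·82+0.049·10.2) = 0.7629
  sum: 1.298 + 0.7629 → r_corr = 2.061 μm/a
  mass loss = 2.061 μm/a × 8.96 g/cm³ = 18.46 g·m⁻²·a⁻¹
zinc: f(T) = -0.071·(T−10) [T>10 °C] = -0.0142
  Pd branch = 0.0129·Pd^0.44·e^(0.046·RH+f) = 1.743 μm/a
  Sd branch = 0.0175·Sd^0.57·e^(0.008·RH+0.085·T) = 0.4911 μm/a
  r_corr = 1.743 + 0.4911 = 2.234 μm/a
  mass loss = 2.234 μm/a × 7.14 g/cm³ = 15.95 g·m⁻²·a⁻¹
Ordering by g·m⁻²·a⁻¹: copper (18.5) > zinc (16)

zinc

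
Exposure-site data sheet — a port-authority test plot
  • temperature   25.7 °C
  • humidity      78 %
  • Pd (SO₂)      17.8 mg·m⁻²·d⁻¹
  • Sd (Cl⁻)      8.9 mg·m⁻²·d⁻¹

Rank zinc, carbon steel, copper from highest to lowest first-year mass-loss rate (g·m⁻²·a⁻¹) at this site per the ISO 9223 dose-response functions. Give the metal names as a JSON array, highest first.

["carbon steel", "copper", "zinc"]

zinc: f(T) = -0.071·(T−10) [T>10 °C] = -1.1147
  SO₂ term: 0.0129·17.8^0.44·exp(0.046·78-1.1147) = 0.5431
  Sd branch = 0.0175·Sd^0.57·e^(0.008·RH+0.085·T) = 1.009 μm/a
  sum: 0.5431 + 1.009 → r_corr = 1.552 μm/a
  mass loss = 1.552 μm/a × 7.14 g/cm³ = 11.08 g·m⁻²·a⁻¹
carbon steel: T>10 °C ⇒ hinge -0.054·(25.7−10) = -0.8478
  Pd branch = 1.77·Pd^0.52·e^(0.02·RH+f) = 16.12 μm/a
  Cl⁻ term: 0.102·8.9^0.62·exp(0.033·78+0.04·25.7) = 14.51
  r_corr = 16.12 + 14.51 = 30.63 μm/a
  mass loss = 30.63 μm/a × 7.85 g/cm³ = 240.5 g·m⁻²·a⁻¹
copper: f(T) = -0.080·(T−10) [T>10 °C] = -1.2560
  Pd branch = 0.0053·Pd^0.26·e^(0.059·RH+f) = 0.3181 μm/a
  Sd branch = 0.01025·Sd^0.27·e^(0.036·RH+0.049·T) = 1.08 μm/a
  r_corr = 0.3181 + 1.08 = 1.398 μm/a
  mass loss = 1.398 μm/a × 8.96 g/cm³ = 12.53 g·m⁻²·a⁻¹
Ordering by g·m⁻²·a⁻¹: carbon steel (240) > copper (12.5) > zinc (11.1)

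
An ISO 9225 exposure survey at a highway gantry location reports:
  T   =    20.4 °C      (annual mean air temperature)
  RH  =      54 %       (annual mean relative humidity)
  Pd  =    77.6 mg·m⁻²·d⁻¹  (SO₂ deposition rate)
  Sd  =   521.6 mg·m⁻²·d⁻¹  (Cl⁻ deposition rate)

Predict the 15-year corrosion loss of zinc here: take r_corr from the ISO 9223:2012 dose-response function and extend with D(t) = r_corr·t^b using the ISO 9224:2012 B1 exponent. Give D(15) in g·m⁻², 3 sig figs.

D(15) = 381 g·m⁻²

zinc: f(T) = -0.071·(T−10) [T>10 °C] = -0.7384
  sulphur-dioxide contribution → 0.5015 μm/a
  chloride contribution → 5.403 μm/a
  ⇒ r_corr(zinc) = 5.904 μm/a
ISO 9224: D(t) = r_corr · t^b with b = 0.813 (zinc, B1)
  D(15) = 5.904 × 15^0.813 = 5.904 × 9.04 = 53.37 μm
  Mass loss = 53.37 μm × 7.14 g/cm³ = 381.1 g·m⁻²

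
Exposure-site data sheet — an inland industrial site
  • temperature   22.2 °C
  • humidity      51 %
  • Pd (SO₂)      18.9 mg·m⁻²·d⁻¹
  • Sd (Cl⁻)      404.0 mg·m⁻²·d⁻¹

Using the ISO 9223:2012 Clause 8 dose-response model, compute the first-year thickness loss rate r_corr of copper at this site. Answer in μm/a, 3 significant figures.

r_corr = 1.05 μm/a

copper: T>10 °C ⇒ hinge -0.080·(22.2−10) = -0.9760
  Pd branch = 0.0053·Pd^0.26·e^(0.059·RH+f) = 0.08691 μm/a
  Cl⁻ term: 0.01025·404.0^0.27·exp(0.036·51+0.049·22.2) = 0.9644
  r_corr = 0.08691 + 0.9644 = 1.051 μm/a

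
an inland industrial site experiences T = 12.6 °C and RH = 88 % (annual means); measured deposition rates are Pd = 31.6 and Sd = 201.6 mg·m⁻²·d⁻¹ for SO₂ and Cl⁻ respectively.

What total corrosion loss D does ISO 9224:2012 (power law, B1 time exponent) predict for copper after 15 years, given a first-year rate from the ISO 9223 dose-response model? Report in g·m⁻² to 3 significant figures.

D(15) = 207 g·m⁻²

copper: f(T) = -0.080·(T−10) [T>10 °C] = -0.2080
  sulphur-dioxide contribution → 1.9 μm/a
  chloride contribution → 1.892 μm/a
  ⇒ r_corr(copper) = 3.792 μm/a
ISO 9224: D(t) = r_corr · t^b with b = 0.667 (copper, B1)
  D(15) = 3.792 × 15^0.667 = 3.792 × 6.088 = 23.08 μm
  Mass loss = 23.08 μm × 8.96 g/cm³ = 206.8 g·m⁻²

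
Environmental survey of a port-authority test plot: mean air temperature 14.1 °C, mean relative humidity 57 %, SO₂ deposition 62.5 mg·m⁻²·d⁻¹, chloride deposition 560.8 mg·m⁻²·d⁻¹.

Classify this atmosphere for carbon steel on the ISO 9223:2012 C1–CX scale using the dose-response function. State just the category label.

C5

carbon steel: f(T) = -0.054·(T−10) [T>10 °C] = -0.2214
  SO₂ term: 1.77·62.5^0.52·exp(0.02·57-0.2214) = 38.09
  Sd branch = 0.102·Sd^0.62·e^(0.033·RH+0.04·T) = 59.53 μm/a
  r_corr = 38.09 + 59.53 = 97.61 μm/a
97.6 μm/a falls in (80, 200] for carbon steel → category C5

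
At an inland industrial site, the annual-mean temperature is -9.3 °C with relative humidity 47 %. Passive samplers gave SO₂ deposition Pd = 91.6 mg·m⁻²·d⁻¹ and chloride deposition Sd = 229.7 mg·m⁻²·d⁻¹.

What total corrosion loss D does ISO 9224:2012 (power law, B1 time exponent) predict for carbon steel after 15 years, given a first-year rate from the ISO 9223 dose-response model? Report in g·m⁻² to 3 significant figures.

carbon steel: T≤10 °C ⇒ hinge +0.150·(-9.3−10) = -2.8950
  SO₂ term: 1.77·91.6^0.52·exp(0.02·47-2.8950) = 2.625
  Cl⁻ term: 0.102·229.7^0.62·exp(0.033·47+0.04·-9.3) = 9.651
  sum: 2.625 + 9.651 → r_corr = 12.28 μm/a
Long-term exponent b (ISO 9224 Table 2, B1) = 0.523
  D(15) = 12.28 × 15^0.523 = 12.28 × 4.122 = 50.6 μm
  Mass loss = 50.6 μm × 7.85 g/cm³ = 397.2 g·m⁻²

D(15) = 397 g·m⁻²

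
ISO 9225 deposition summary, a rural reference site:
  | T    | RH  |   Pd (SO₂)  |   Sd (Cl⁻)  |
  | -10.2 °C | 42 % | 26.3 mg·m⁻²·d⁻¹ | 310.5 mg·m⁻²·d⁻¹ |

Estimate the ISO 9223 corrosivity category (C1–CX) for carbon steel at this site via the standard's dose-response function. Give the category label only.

carbon steel: f(T) = +0.150·(T−10) [T≤10 °C] = -3.0300
  sulphur-dioxide contribution → 1.085 μm/a
  chloride contribution → 9.515 μm/a
  ⇒ r_corr(carbon steel) = 10.6 μm/a
10.6 μm/a falls in (1.3, 25] for carbon steel → category C2

C2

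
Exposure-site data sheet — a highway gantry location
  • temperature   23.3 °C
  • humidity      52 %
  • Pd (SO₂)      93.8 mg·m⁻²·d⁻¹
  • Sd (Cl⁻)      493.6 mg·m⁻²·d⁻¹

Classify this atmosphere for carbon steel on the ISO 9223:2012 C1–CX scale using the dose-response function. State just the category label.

C5

carbon steel: T>10 °C ⇒ hinge -0.054·(23.3−10) = -0.7182
  Pd branch = 1.77·Pd^0.52·e^(0.02·RH+f) = 25.9 μm/a
  Cl⁻ term: 0.102·493.6^0.62·exp(0.033·52+0.04·23.3) = 67.38
  r_corr = 25.9 + 67.38 = 93.27 μm/a
Category bounds: 80…200 μm/a bracket r_corr ⇒ C5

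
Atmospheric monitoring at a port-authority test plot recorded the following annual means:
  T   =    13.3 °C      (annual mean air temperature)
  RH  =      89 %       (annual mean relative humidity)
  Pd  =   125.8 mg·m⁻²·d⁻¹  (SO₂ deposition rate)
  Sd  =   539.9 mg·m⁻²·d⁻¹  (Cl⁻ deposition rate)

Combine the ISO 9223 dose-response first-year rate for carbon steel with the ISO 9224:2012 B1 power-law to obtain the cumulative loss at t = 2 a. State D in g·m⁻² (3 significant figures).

D(2) = 3.05e+03 g·m⁻²

carbon steel: T>10 °C ⇒ hinge -0.054·(13.3−10) = -0.1782
  SO₂ term: 1.77·125.8^0.52·exp(0.02·89-0.1782) = 108.5
  Cl⁻ term: 0.102·539.9^0.62·exp(0.033·89+0.04·13.3) = 161.9
  r_corr = 108.5 + 161.9 = 270.4 μm/a
Long-term exponent b (ISO 9224 Table 2, B1) = 0.523
  D(2) = 270.4 × 2^0.523 = 270.4 × 1.437 = 388.5 μm
  Mass loss = 388.5 μm × 7.85 g/cm³ = 3050 g·m⁻²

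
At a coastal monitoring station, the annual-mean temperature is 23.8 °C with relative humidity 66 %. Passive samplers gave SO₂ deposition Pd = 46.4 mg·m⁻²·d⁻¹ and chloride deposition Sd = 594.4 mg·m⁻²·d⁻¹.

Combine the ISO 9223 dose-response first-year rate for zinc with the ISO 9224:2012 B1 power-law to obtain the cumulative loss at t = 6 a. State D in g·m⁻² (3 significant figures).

D(6) = 279 g·m⁻²

zinc: temperature factor f = -0.071·(13.8) = -0.9798
  sulphur-dioxide contribution → 0.5456 μm/a
  chloride contribution → 8.554 μm/a
  total first-year rate 9.099 μm/a
ISO 9224: D(t) = r_corr · t^b with b = 0.813 (zinc, B1)
  D(6) = 9.099 × 6^0.813 = 9.099 × 4.292 = 39.05 μm
  Mass loss = 39.05 μm × 7.14 g/cm³ = 278.8 g·m⁻²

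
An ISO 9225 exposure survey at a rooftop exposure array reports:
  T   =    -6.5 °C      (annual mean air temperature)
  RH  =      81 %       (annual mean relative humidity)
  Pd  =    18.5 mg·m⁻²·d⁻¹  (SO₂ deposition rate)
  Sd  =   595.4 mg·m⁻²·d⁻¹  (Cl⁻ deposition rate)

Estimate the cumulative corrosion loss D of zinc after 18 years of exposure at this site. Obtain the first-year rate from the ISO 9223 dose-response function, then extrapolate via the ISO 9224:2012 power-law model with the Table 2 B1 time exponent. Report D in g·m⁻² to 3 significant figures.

D(18) = 132 g·m⁻²

zinc: T≤10 °C ⇒ hinge +0.038·(-6.5−10) = -0.6270
  Pd branch = 0.0129·Pd^0.44·e^(0.046·RH+f) = 1.033 μm/a
  Cl⁻ term: 0.0175·595.4^0.57·exp(0.008·81+0.085·-6.5) = 0.7348
  r_corr = 1.033 + 0.7348 = 1.768 μm/a
ISO 9224: D(t) = r_corr · t^b with b = 0.813 (zinc, B1)
  D(18) = 1.768 × 18^0.813 = 1.768 × 10.48 = 18.53 μm
  Mass loss = 18.53 μm × 7.14 g/cm³ = 132.3 g·m⁻²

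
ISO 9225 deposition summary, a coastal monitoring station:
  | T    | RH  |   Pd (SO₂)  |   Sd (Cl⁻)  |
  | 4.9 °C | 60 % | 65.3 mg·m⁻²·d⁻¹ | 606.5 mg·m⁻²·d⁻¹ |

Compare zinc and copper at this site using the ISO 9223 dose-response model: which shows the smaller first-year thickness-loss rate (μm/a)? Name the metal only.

copper

zinc: temperature factor f = +0.038·(-5.1) = -0.1938
  SO₂ term: 0.0129·65.3^0.44·exp(0.046·60-0.1938) = 1.056
  Sd branch = 0.0175·Sd^0.57·e^(0.008·RH+0.085·T) = 1.654 μm/a
  sum: 1.056 + 1.654 → r_corr = 2.71 μm/a
copper: f(T) = +0.126·(T−10) [T≤10 °C] = -0.6426
  Pd branch = 0.0053·Pd^0.26·e^(0.059·RH+f) = 0.2848 μm/a
  Sd branch = 0.01025·Sd^0.27·e^(0.036·RH+0.049·T) = 0.6374 μm/a
  sum: 0.2848 + 0.6374 → r_corr = 0.9222 μm/a
Ordering by μm/a: zinc (2.71) > copper (0.922)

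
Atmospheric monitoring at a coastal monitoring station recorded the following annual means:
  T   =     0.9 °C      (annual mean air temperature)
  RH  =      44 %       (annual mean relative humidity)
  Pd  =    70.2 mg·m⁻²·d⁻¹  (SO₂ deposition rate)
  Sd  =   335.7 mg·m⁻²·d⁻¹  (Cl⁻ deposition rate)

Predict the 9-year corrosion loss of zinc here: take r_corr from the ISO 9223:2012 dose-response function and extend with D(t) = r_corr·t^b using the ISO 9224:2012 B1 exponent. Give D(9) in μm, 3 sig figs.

zinc: f(T) = +0.038·(T−10) [T≤10 °C] = -0.3458
  Pd branch = 0.0129·Pd^0.44·e^(0.046·RH+f) = 0.4486 μm/a
  Cl⁻ term: 0.0175·335.7^0.57·exp(0.008·44+0.085·0.9) = 0.7395
  r_corr = 0.4486 + 0.7395 = 1.188 μm/a
Power-law: D(9) = r_corr · 9^0.813
  D(9) = 1.188 × 9^0.813 = 1.188 × 5.968 = 7.09 μm

D(9) = 7.09 μm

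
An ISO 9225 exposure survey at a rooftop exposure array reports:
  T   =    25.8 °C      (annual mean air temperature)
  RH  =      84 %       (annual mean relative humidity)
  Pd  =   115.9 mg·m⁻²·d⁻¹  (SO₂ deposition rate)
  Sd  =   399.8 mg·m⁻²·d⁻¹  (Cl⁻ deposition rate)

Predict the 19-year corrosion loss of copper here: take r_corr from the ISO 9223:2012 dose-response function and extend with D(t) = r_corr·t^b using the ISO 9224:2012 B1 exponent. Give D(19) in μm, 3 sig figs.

D(19) = 32.0 μm

copper: T>10 °C ⇒ hinge -0.080·(25.8−10) = -1.2640
  SO₂ term: 0.0053·115.9^0.26·exp(0.059·84-1.2640) = 0.7317
  Cl⁻ term: 0.01025·399.8^0.27·exp(0.036·84+0.049·25.8) = 3.763
  sum: 0.7317 + 3.763 → r_corr = 4.495 μm/a
ISO 9224: D(t) = r_corr · t^b with b = 0.667 (copper, B1)
  D(19) = 4.495 × 19^0.667 = 4.495 × 7.127 = 32.04 μm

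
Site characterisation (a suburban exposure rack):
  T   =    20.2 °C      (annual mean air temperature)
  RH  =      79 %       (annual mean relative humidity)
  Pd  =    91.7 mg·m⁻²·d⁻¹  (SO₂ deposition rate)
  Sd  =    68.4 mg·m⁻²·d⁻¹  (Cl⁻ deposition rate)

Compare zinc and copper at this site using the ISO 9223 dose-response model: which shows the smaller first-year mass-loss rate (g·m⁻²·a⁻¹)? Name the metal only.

zinc: T>10 °C ⇒ hinge -0.071·(20.2−10) = -0.7242
  SO₂ term: 0.0129·91.7^0.44·exp(0.046·79-0.7242) = 1.729
  Sd branch = 0.0175·Sd^0.57·e^(0.008·RH+0.085·T) = 2.038 μm/a
  sum: 1.729 + 2.038 → r_corr = 3.767 μm/a
  mass loss = 3.767 μm/a × 7.14 g/cm³ = 26.89 g·m⁻²·a⁻¹
copper: temperature factor f = -0.080·(10.2) = -0.8160
  Pd branch = 0.0053·Pd^0.26·e^(0.059·RH+f) = 0.8023 μm/a
  Sd branch = 0.01025·Sd^0.27·e^(0.036·RH+0.049·T) = 1.483 μm/a
  r_corr = 0.8023 + 1.483 = 2.285 μm/a
  mass loss = 2.285 μm/a × 8.96 g/cm³ = 20.48 g·m⁻²·a⁻¹
Ordering by g·m⁻²·a⁻¹: zinc (26.9) > copper (20.5)

copper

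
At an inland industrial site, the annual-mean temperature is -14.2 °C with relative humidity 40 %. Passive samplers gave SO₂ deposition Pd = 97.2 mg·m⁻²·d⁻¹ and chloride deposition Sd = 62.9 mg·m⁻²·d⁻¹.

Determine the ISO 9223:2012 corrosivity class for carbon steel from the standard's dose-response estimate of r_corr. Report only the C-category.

carbon steel: f(T) = +0.150·(T−10) [T≤10 °C] = -3.6300
  Pd branch = 1.77·Pd^0.52·e^(0.02·RH+f) = 1.129 μm/a
  Cl⁻ term: 0.102·62.9^0.62·exp(0.033·40+0.04·-14.2) = 2.821
  r_corr = 1.129 + 2.821 = 3.949 μm/a
3.95 μm/a falls in (1.3, 25] for carbon steel → category C2

C2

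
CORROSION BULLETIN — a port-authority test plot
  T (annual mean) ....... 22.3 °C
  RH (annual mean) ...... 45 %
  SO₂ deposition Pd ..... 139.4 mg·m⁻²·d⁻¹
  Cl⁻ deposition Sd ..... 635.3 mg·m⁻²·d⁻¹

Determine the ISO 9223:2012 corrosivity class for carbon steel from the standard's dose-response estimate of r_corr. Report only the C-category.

carbon steel: f(T) = -0.054·(T−10) [T>10 °C] = -0.6642
  SO₂ term: 1.77·139.4^0.52·exp(0.02·45-0.6642) = 29.2
  Sd branch = 0.102·Sd^0.62·e^(0.033·RH+0.04·T) = 60.08 μm/a
  sum: 29.2 + 60.08 → r_corr = 89.29 μm/a
ISO 9223 Table 2 (carbon steel): 80 < 89.3 ≤ 200 μm/a ⇒ C5

C5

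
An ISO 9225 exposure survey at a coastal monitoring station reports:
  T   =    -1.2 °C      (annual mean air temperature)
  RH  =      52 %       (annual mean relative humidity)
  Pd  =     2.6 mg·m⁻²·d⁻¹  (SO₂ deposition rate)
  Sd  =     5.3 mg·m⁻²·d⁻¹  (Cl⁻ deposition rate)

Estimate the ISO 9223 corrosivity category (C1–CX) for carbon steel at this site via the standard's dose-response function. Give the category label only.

carbon steel: temperature factor f = +0.150·(-11.2) = -1.6800
  SO₂ term: 1.77·2.6^0.52·exp(0.02·52-1.6800) = 1.534
  Cl⁻ term: 0.102·5.3^0.62·exp(0.033·52+0.04·-1.2) = 1.521
  sum: 1.534 + 1.521 → r_corr = 3.055 μm/a
Category bounds: 1.3…25 μm/a bracket r_corr ⇒ C2

C2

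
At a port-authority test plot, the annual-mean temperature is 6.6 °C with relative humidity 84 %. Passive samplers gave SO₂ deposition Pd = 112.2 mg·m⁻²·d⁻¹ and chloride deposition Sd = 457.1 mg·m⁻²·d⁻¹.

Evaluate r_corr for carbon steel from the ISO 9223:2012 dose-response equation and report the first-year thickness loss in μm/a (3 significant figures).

carbon steel: temperature factor f = +0.150·(-3.4) = -0.5100
  SO₂ term: 1.77·112.2^0.52·exp(0.02·84-0.5100) = 66.39
  Cl⁻ term: 0.102·457.1^0.62·exp(0.033·84+0.04·6.6) = 94.69
  r_corr = 66.39 + 94.69 = 161.1 μm/a

r_corr = 161 μm/a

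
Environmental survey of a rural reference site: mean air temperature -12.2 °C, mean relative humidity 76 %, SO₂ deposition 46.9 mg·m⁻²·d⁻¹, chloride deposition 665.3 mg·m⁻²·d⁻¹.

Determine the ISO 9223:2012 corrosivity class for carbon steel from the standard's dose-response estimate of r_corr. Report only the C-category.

C3

carbon steel: temperature factor f = +0.150·(-22.2) = -3.3300
  sulphur-dioxide contribution → 2.142 μm/a
  chloride contribution → 43.27 μm/a
  total first-year rate 45.41 μm/a
Category bounds: 25…50 μm/a bracket r_corr ⇒ C3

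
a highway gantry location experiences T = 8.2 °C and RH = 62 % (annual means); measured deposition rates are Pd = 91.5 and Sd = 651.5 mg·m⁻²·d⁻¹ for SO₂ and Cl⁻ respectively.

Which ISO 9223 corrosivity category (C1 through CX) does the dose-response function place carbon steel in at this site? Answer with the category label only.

C5

carbon steel: f(T) = +0.150·(T−10) [T≤10 °C] = -0.2700
  Pd branch = 1.77·Pd^0.52·e^(0.02·RH+f) = 48.89 μm/a
  Cl⁻ term: 0.102·651.5^0.62·exp(0.033·62+0.04·8.2) = 60.85
  r_corr = 48.89 + 60.85 = 109.7 μm/a
110 μm/a falls in (80, 200] for carbon steel → category C5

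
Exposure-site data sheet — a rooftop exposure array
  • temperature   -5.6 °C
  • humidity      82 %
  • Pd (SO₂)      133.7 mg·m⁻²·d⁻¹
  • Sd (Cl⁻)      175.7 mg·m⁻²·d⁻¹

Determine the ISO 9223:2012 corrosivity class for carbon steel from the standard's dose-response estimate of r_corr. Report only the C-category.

C3

carbon steel: f(T) = +0.150·(T−10) [T≤10 °C] = -2.3400
  SO₂ term: 1.77·133.7^0.52·exp(0.02·82-2.3400) = 11.21
  Sd branch = 0.102·Sd^0.62·e^(0.033·RH+0.04·T) = 30.08 μm/a
  sum: 11.21 + 30.08 → r_corr = 41.29 μm/a
41.3 μm/a falls in (25, 50] for carbon steel → category C3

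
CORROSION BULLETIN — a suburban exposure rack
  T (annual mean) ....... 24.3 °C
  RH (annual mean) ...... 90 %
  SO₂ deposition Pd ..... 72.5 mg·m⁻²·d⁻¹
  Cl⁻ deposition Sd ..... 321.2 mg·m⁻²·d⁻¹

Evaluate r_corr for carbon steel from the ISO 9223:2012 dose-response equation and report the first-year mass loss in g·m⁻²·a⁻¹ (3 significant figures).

carbon steel: temperature factor f = -0.054·(14.3) = -0.7722
  SO₂ term: 1.77·72.5^0.52·exp(0.02·90-0.7722) = 45.89
  Sd branch = 0.102·Sd^0.62·e^(0.033·RH+0.04·T) = 188.3 μm/a
  r_corr = 45.89 + 188.3 = 234.2 μm/a
Convert to mass loss: 234.2 μm/a × 7.85 g/cm³ = 1838 g·m⁻²·a⁻¹

r_corr = 1.84e+03 g·m⁻²·a⁻¹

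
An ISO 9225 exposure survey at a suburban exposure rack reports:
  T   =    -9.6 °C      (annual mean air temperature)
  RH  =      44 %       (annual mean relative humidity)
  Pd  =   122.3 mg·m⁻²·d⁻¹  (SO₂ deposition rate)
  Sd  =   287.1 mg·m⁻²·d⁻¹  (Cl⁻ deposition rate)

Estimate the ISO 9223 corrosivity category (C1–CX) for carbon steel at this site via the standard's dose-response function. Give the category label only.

carbon steel: temperature factor f = +0.150·(-19.6) = -2.9400
  Pd branch = 1.77·Pd^0.52·e^(0.02·RH+f) = 2.747 μm/a
  Sd branch = 0.102·Sd^0.62·e^(0.033·RH+0.04·T) = 9.918 μm/a
  sum: 2.747 + 9.918 → r_corr = 12.66 μm/a
ISO 9223 Table 2 (carbon steel): 1.3 < 12.7 ≤ 25 μm/a ⇒ C2

C2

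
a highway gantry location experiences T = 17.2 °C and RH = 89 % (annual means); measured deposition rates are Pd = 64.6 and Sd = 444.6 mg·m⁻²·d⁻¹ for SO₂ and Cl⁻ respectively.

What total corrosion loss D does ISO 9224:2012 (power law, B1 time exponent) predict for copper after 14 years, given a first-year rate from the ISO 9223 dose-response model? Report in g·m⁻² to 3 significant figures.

copper: T>10 °C ⇒ hinge -0.080·(17.2−10) = -0.5760
  SO₂ term: 0.0053·64.6^0.26·exp(0.059·89-0.5760) = 1.68
  Cl⁻ term: 0.01025·444.6^0.27·exp(0.036·89+0.049·17.2) = 3.042
  sum: 1.68 + 3.042 → r_corr = 4.722 μm/a
Long-term exponent b (ISO 9224 Table 2, B1) = 0.667
  D(14) = 4.722 × 14^0.667 = 4.722 × 5.814 = 27.45 μm
  Mass loss = 27.45 μm × 8.96 g/cm³ = 246 g·m⁻²

D(14) = 246 g·m⁻²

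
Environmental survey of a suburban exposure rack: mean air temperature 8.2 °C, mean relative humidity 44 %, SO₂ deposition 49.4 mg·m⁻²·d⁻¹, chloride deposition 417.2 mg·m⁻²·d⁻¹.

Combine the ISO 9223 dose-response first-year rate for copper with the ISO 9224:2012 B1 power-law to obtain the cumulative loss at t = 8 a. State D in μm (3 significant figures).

copper: T≤10 °C ⇒ hinge +0.126·(8.2−10) = -0.2268
  sulphur-dioxide contribution → 0.1562 μm/a
  chloride contribution → 0.3807 μm/a
  ⇒ r_corr(copper) = 0.5369 μm/a
ISO 9224: D(t) = r_corr · t^b with b = 0.667 (copper, B1)
  D(8) = 0.5369 × 8^0.667 = 0.5369 × 4.003 = 2.149 μm

D(8) = 2.15 μm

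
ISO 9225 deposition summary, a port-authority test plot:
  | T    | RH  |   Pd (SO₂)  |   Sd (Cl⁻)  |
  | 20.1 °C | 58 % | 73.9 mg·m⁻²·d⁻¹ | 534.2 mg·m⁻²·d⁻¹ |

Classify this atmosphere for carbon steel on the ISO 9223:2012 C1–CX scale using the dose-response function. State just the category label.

carbon steel: f(T) = -0.054·(T−10) [T>10 °C] = -0.5454
  sulphur-dioxide contribution → 30.66 μm/a
  chloride contribution → 75.89 μm/a
  total first-year rate 106.6 μm/a
107 μm/a falls in (80, 200] for carbon steel → category C5

C5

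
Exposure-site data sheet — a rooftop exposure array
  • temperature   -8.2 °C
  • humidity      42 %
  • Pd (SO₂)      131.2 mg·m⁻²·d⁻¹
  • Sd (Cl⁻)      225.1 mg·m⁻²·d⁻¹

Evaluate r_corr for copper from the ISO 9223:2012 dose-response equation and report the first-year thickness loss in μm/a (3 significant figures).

r_corr = 0.157 μm/a

copper: temperature factor f = +0.126·(-18.2) = -2.2932
  Pd branch = 0.0053·Pd^0.26·e^(0.059·RH+f) = 0.02266 μm/a
  Sd branch = 0.01025·Sd^0.27·e^(0.036·RH+0.049·T) = 0.1343 μm/a
  sum: 0.02266 + 0.1343 → r_corr = 0.1569 μm/a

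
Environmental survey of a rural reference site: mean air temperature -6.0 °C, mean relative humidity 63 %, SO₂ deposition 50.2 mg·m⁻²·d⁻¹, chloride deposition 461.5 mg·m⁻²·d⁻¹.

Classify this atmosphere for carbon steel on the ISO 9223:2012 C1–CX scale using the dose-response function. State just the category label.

carbon steel: f(T) = +0.150·(T−10) [T≤10 °C] = -2.4000
  SO₂ term: 1.77·50.2^0.52·exp(0.02·63-2.4000) = 4.338
  Sd branch = 0.102·Sd^0.62·e^(0.033·RH+0.04·T) = 28.78 μm/a
  sum: 4.338 + 28.78 → r_corr = 33.12 μm/a
Category bounds: 25…50 μm/a bracket r_corr ⇒ C3

C3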